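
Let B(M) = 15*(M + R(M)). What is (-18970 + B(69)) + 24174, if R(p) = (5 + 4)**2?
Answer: 7454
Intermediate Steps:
R(p) = 81 (R(p) = 9**2 = 81)
B(M) = 1215 + 15*M (B(M) = 15*(M + 81) = 15*(81 + M) = 1215 + 15*M)
(-18970 + B(69)) + 24174 = (-18970 + (1215 + 15*69)) + 24174 = (-18970 + (1215 + 1035)) + 24174 = (-18970 + 2250) + 24174 = -16720 + 24174 = 7454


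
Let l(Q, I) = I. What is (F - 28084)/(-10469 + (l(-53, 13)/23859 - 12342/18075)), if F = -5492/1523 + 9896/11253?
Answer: 1087571124750225/405405880120681 ≈ 2.6827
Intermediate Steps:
F = -46729868/17138319 (F = -5492*1/1523 + 9896*(1/11253) = -5492/1523 + 9896/11253 = -46729868/17138319 ≈ -2.7266)
(F - 28084)/(-10469 + (l(-53, 13)/23859 - 12342/18075)) = (-46729868/17138319 - 28084)/(-10469 + (13/23859 - 12342/18075)) = -481359280664/(17138319*(-10469 + (13*(1/23859) - 12342*1/18075))) = -481359280664/(17138319*(-10469 + (13/23859 - 4114/6025))) = -481359280664/(17138319*(-10469 - 406961/596475)) = -481359280664/(17138319*(-6244903736/596475)) = -481359280664/17138319*(-596475/6244903736) = 1087571124750225/405405880120681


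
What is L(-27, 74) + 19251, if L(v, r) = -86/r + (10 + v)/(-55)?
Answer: 39174049/2035 ≈ 19250.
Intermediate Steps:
L(v, r) = -2/11 - 86/r - v/55 (L(v, r) = -86/r + (10 + v)*(-1/55) = -86/r + (-2/11 - v/55) = -2/11 - 86/r - v/55)
L(-27, 74) + 19251 = (1/55)*(-4730 - 1*74*(10 - 27))/74 + 19251 = (1/55)*(1/74)*(-4730 - 1*74*(-17)) + 19251 = (1/55)*(1/74)*(-4730 + 1258) + 19251 = (1/55)*(1/74)*(-3472) + 19251 = -1736/2035 + 19251 = 39174049/2035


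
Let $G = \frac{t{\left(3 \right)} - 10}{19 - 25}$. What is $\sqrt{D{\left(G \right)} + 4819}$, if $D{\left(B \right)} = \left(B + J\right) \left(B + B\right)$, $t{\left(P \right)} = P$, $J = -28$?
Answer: $\frac{\sqrt{171230}}{6} \approx 68.967$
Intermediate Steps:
$G = \frac{7}{6}$ ($G = \frac{3 - 10}{19 - 25} = - \frac{7}{-6} = \left(-7\right) \left(- \frac{1}{6}\right) = \frac{7}{6} \approx 1.1667$)
$D{\left(B \right)} = 2 B \left(-28 + B\right)$ ($D{\left(B \right)} = \left(B - 28\right) \left(B + B\right) = \left(-28 + B\right) 2 B = 2 B \left(-28 + B\right)$)
$\sqrt{D{\left(G \right)} + 4819} = \sqrt{2 \cdot \frac{7}{6} \left(-28 + \frac{7}{6}\right) + 4819} = \sqrt{2 \cdot \frac{7}{6} \left(- \frac{161}{6}\right) + 4819} = \sqrt{- \frac{1127}{18} + 4819} = \sqrt{\frac{85615}{18}} = \frac{\sqrt{171230}}{6}$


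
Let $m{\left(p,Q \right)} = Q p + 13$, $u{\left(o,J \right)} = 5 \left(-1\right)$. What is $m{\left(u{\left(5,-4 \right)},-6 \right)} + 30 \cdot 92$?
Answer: $2803$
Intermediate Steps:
$u{\left(o,J \right)} = -5$
$m{\left(p,Q \right)} = 13 + Q p$
$m{\left(u{\left(5,-4 \right)},-6 \right)} + 30 \cdot 92 = \left(13 - -30\right) + 30 \cdot 92 = \left(13 + 30\right) + 2760 = 43 + 2760 = 2803$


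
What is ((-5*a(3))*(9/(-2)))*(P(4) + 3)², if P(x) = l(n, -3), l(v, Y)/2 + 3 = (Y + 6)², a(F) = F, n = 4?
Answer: 30375/2 ≈ 15188.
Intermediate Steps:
l(v, Y) = -6 + 2*(6 + Y)² (l(v, Y) = -6 + 2*(Y + 6)² = -6 + 2*(6 + Y)²)
P(x) = 12 (P(x) = -6 + 2*(6 - 3)² = -6 + 2*3² = -6 + 2*9 = -6 + 18 = 12)
((-5*a(3))*(9/(-2)))*(P(4) + 3)² = ((-5*3)*(9/(-2)))*(12 + 3)² = -135*(-1)/2*15² = -15*(-9/2)*225 = (135/2)*225 = 30375/2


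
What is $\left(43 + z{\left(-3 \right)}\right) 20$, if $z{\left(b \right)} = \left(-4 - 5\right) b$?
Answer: $1400$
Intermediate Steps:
$z{\left(b \right)} = - 9 b$
$\left(43 + z{\left(-3 \right)}\right) 20 = \left(43 - -27\right) 20 = \left(43 + 27\right) 20 = 70 \cdot 20 = 1400$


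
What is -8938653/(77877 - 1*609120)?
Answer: 2979551/177081 ≈ 16.826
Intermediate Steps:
-8938653/(77877 - 1*609120) = -8938653/(77877 - 609120) = -8938653/(-531243) = -8938653*(-1/531243) = 2979551/177081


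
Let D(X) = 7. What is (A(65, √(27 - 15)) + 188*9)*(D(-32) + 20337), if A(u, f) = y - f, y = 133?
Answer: 37127800 - 40688*√3 ≈ 3.7057e+7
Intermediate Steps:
A(u, f) = 133 - f
(A(65, √(27 - 15)) + 188*9)*(D(-32) + 20337) = ((133 - √(27 - 15)) + 188*9)*(7 + 20337) = ((133 - √12) + 1692)*20344 = ((133 - 2*√3) + 1692)*20344 = (1825 - 2*√3)*20344 = 37127800 - 40688*√3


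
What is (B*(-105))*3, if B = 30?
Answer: -9450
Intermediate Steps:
(B*(-105))*3 = (30*(-105))*3 = -3150*3 = -9450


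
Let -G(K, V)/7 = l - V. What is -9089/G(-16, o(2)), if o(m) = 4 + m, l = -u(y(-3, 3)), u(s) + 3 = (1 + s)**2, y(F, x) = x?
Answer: -9089/133 ≈ -68.338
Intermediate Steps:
u(s) = -3 + (1 + s)**2
l = -13 (l = -(-3 + (1 + 3)**2) = -(-3 + 4**2) = -(-3 + 16) = -1*13 = -13)
G(K, V) = 91 + 7*V (G(K, V) = -7*(-13 - V) = 91 + 7*V)
-9089/G(-16, o(2)) = -9089/(91 + 7*(4 + 2)) = -9089/(91 + 7*6) = -9089/(91 + 42) = -9089/133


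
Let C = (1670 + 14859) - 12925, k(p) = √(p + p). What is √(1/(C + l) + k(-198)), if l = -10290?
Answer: √(-6686 + 268215576*I*√11)/6686 ≈ 3.1543 + 3.1544*I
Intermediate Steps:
k(p) = √2*√p (k(p) = √(2*p) = √2*√p)
C = 3604 (C = 16529 - 12925 = 3604)
√(1/(C + l) + k(-198)) = √(1/(3604 - 10290) + √2*√(-198)) = √(1/(-6686) + √2*(3*I*√22)) = √(-1/6686 + 6*I*√11)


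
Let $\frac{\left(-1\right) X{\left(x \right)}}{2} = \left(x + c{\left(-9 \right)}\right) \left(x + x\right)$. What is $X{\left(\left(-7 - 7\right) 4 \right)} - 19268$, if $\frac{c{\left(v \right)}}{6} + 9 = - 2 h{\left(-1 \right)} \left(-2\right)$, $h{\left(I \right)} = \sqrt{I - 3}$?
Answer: $-43908 + 10752 i \approx -43908.0 + 10752.0 i$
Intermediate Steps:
$h{\left(I \right)} = \sqrt{-3 + I}$
$c{\left(v \right)} = -54 + 48 i$ ($c{\left(v \right)} = -54 + 6 - 2 \sqrt{-3 - 1} \left(-2\right) = -54 + 6 - 2 \sqrt{-4} \left(-2\right) = -54 + 6 - 2 \cdot 2 i \left(-2\right) = -54 + 6 - 4 i \left(-2\right) = -54 + 6 \cdot 8 i = -54 + 48 i$)
$X{\left(x \right)} = - 4 x \left(-54 + x + 48 i\right)$ ($X{\left(x \right)} = - 2 \left(x - \left(54 - 48 i\right)\right) \left(x + x\right) = - 2 \left(-54 + x + 48 i\right) 2 x = - 2 \cdot 2 x \left(-54 + x + 48 i\right) = - 4 x \left(-54 + x + 48 i\right)$)
$X{\left(\left(-7 - 7\right) 4 \right)} - 19268 = 4 \left(-7 - 7\right) 4 \left(54 - \left(-7 - 7\right) 4 - 48 i\right) - 19268 = 4 \left(\left(-14\right) 4\right) \left(54 - \left(-14\right) 4 - 48 i\right) - 19268 = 4 \left(-56\right) \left(54 - -56 - 48 i\right) - 19268 = 4 \left(-56\right) \left(54 + 56 - 48 i\right) - 19268 = 4 \left(-56\right) \left(110 - 48 i\right) - 19268 = \left(-24640 + 10752 i\right) - 19268 = -43908 + 10752 i$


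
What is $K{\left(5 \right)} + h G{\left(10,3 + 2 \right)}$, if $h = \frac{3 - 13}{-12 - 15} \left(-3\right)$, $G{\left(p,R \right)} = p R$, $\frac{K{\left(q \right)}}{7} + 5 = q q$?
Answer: $\frac{760}{9} \approx 84.444$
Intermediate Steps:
$K{\left(q \right)} = -35 + 7 q^{2}$ ($K{\left(q \right)} = -35 + 7 q q = -35 + 7 q^{2}$)
$G{\left(p,R \right)} = R p$
$h = - \frac{10}{9}$ ($h = - \frac{10}{-27} \left(-3\right) = \left(-10\right) \left(- \frac{1}{27}\right) \left(-3\right) = \frac{10}{27} \left(-3\right) = - \frac{10}{9} \approx -1.1111$)
$K{\left(5 \right)} + h G{\left(10,3 + 2 \right)} = \left(-35 + 7 \cdot 5^{2}\right) - \frac{10 \left(3 + 2\right) 10}{9} = \left(-35 + 7 \cdot 25\right) - \frac{10 \cdot 5 \cdot 10}{9} = \left(-35 + 175\right) - \frac{500}{9} = 140 - \frac{500}{9} = \frac{760}{9}$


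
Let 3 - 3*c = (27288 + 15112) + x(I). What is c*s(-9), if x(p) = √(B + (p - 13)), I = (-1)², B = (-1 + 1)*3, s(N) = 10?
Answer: -423970/3 - 20*I*√3/3 ≈ -1.4132e+5 - 11.547*I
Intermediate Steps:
B = 0 (B = 0*3 = 0)
I = 1
x(p) = √(-13 + p) (x(p) = √(0 + (p - 13)) = √(0 + (-13 + p)) = √(-13 + p))
c = -42397/3 - 2*I*√3/3 (c = 1 - ((27288 + 15112) + √(-13 + 1))/3 = 1 - (42400 + √(-12))/3 = 1 - (42400 + 2*I*√3)/3 = 1 + (-42400/3 - 2*I*√3/3) = -42397/3 - 2*I*√3/3 ≈ -14132.0 - 1.1547*I)
c*s(-9) = (-42397/3 - 2*I*√3/3)*10 = -423970/3 - 20*I*√3/3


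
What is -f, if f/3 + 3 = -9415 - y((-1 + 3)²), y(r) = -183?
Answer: 27705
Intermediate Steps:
f = -27705 (f = -9 + 3*(-9415 - 1*(-183)) = -9 + 3*(-9415 + 183) = -9 + 3*(-9232) = -9 - 27696 = -27705)
-f = -1*(-27705) = 27705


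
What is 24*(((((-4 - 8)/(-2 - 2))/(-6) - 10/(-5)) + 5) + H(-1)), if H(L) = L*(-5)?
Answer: 276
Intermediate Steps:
H(L) = -5*L
24*(((((-4 - 8)/(-2 - 2))/(-6) - 10/(-5)) + 5) + H(-1)) = 24*(((((-4 - 8)/(-2 - 2))/(-6) - 10/(-5)) + 5) - 5*(-1)) = 24*(((-12/(-4)*(-1/6) - 10*(-1/5)) + 5) + 5) = 24*(((-12*(-1/4)*(-1/6) + 2) + 5) + 5) = 24*(((3*(-1/6) + 2) + 5) + 5) = 24*(((-1/2 + 2) + 5) + 5) = 24*((3/2 + 5) + 5) = 24*(13/2 + 5) = 24*(23/2) = 276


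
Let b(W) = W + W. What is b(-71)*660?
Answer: -93720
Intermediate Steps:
b(W) = 2*W
b(-71)*660 = (2*(-71))*660 = -142*660 = -93720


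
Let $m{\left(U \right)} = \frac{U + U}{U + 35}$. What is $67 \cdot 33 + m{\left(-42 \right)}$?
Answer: $2223$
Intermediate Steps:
$m{\left(U \right)} = \frac{2 U}{35 + U}$
$67 \cdot 33 + m{\left(-42 \right)} = 67 \cdot 33 + 2 \left(-42\right) \frac{1}{35 - 42} = 2211 + 2 \left(-42\right) \frac{1}{-7} = 2211 + 2 \left(-42\right) \left(- \frac{1}{7}\right) = 2211 + 12 = 2223$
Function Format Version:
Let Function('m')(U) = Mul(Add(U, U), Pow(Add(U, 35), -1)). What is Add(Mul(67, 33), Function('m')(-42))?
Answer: 2223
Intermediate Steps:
Function('m')(U) = Mul(2, U, Pow(Add(35, U), -1)) (Function('m')(U) = Mul(Mul(2, U), Pow(Add(35, U), -1)) = Mul(2, U, Pow(Add(35, U), -1)))
Add(Mul(67, 33), Function('m')(-42)) = Add(Mul(67, 33), Mul(2, -42, Pow(Add(35, -42), -1))) = Add(2211, Mul(2, -42, Pow(-7, -1))) = Add(2211, Mul(2, -42, Rational(-1, 7))) = Add(2211, 12) = 2223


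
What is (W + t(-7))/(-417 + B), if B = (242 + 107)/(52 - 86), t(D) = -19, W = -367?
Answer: 13124/14527 ≈ 0.90342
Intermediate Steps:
B = -349/34 (B = 349/(-34) = 349*(-1/34) = -349/34 ≈ -10.265)
(W + t(-7))/(-417 + B) = (-367 - 19)/(-417 - 349/34) = -386/(-14527/34) = -386*(-34/14527) = 13124/14527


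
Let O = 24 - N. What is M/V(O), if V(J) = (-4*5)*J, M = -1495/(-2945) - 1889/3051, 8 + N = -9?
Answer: 50093/368392995 ≈ 0.00013598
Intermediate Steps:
N = -17 (N = -8 - 9 = -17)
O = 41 (O = 24 - 1*(-17) = 24 + 17 = 41)
M = -200372/1797039 (M = -1495*(-1/2945) - 1889*1/3051 = 299/589 - 1889/3051 = -200372/1797039 ≈ -0.11150)
V(J) = -20*J
M/V(O) = -200372/(1797039*((-20*41))) = -200372/1797039/(-820) = -200372/1797039*(-1/820) = 50093/368392995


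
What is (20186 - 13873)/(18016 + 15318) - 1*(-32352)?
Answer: 1078427881/33334 ≈ 32352.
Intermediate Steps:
(20186 - 13873)/(18016 + 15318) - 1*(-32352) = 6313/33334 + 32352 = 1078427881/33334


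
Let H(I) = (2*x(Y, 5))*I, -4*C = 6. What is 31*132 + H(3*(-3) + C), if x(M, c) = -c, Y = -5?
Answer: 4197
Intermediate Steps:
C = -3/2 (C = -1/4*6 = -3/2 ≈ -1.5000)
H(I) = -10*I (H(I) = (2*(-1*5))*I = (2*(-5))*I = -10*I)
31*132 + H(3*(-3) + C) = 31*132 - 10*(3*(-3) - 3/2) = 4092 - 10*(-9 - 3/2) = 4092 - 10*(-21/2) = 4092 + 105 = 4197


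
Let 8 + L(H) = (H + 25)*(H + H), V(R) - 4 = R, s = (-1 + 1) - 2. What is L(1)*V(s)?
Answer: 88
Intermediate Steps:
s = -2 (s = 0 - 2 = -2)
V(R) = 4 + R
L(H) = -8 + 2*H*(25 + H) (L(H) = -8 + (H + 25)*(H + H) = -8 + (25 + H)*(2*H) = -8 + 2*H*(25 + H))
L(1)*V(s) = (-8 + 2*1**2 + 50*1)*(4 - 2) = (-8 + 2*1 + 50)*2 = (-8 + 2 + 50)*2 = 44*2 = 88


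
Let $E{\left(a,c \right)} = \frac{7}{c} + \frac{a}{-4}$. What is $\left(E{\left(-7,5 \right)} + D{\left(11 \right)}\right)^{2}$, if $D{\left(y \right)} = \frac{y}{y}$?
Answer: $\frac{6889}{400} \approx 17.223$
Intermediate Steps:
$D{\left(y \right)} = 1$
$E{\left(a,c \right)} = \frac{7}{c} - \frac{a}{4}$ ($E{\left(a,c \right)} = \frac{7}{c} + a \left(- \frac{1}{4}\right) = \frac{7}{c} - \frac{a}{4}$)
$\left(E{\left(-7,5 \right)} + D{\left(11 \right)}\right)^{2} = \left(\left(\frac{7}{5} - - \frac{7}{4}\right) + 1\right)^{2} = \left(\left(7 \cdot \frac{1}{5} + \frac{7}{4}\right) + 1\right)^{2} = \left(\left(\frac{7}{5} + \frac{7}{4}\right) + 1\right)^{2} = \left(\frac{63}{20} + 1\right)^{2} = \left(\frac{83}{20}\right)^{2} = \frac{6889}{400}$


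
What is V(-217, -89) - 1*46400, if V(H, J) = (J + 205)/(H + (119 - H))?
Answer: -5521484/119 ≈ -46399.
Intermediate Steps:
V(H, J) = 205/119 + J/119 (V(H, J) = (205 + J)/119 = (205 + J)*(1/119) = 205/119 + J/119)
V(-217, -89) - 1*46400 = (205/119 + (1/119)*(-89)) - 1*46400 = (205/119 - 89/119) - 46400 = 116/119 - 46400 = -5521484/119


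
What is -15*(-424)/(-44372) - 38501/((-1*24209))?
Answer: 388599283/268550437 ≈ 1.4470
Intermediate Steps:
-15*(-424)/(-44372) - 38501/((-1*24209)) = 6360*(-1/44372) - 38501/(-24209) = -1590/11093 - 38501*(-1/24209) = -1590/11093 + 38501/24209 = 388599283/268550437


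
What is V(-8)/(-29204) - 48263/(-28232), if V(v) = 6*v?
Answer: 352706947/206121832 ≈ 1.7112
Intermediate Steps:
V(-8)/(-29204) - 48263/(-28232) = (6*(-8))/(-29204) - 48263/(-28232) = -48*(-1/29204) - 48263*(-1/28232) = 12/7301 + 48263/28232 = 352706947/206121832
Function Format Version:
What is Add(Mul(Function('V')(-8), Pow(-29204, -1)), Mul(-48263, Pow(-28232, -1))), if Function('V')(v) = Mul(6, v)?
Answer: Rational(352706947, 206121832) ≈ 1.7112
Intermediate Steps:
Add(Mul(Function('V')(-8), Pow(-29204, -1)), Mul(-48263, Pow(-28232, -1))) = Add(Mul(Mul(6, -8), Pow(-29204, -1)), Mul(-48263, Pow(-28232, -1))) = Add(Mul(-48, Rational(-1, 29204)), Mul(-48263, Rational(-1, 28232))) = Add(Rational(12, 7301), Rational(48263, 28232)) = Rational(352706947, 206121832)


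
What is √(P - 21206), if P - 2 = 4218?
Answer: I*√16986 ≈ 130.33*I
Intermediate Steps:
P = 4220 (P = 2 + 4218 = 4220)
√(P - 21206) = √(4220 - 21206) = √(-16986) = I*√16986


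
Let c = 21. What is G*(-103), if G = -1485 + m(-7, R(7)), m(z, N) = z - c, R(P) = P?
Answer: 155839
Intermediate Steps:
m(z, N) = -21 + z (m(z, N) = z - 1*21 = z - 21 = -21 + z)
G = -1513 (G = -1485 + (-21 - 7) = -1485 - 28 = -1513)
G*(-103) = -1513*(-103) = 155839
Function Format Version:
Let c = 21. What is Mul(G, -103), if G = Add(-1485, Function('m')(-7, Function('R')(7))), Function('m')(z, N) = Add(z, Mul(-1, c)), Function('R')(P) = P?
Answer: 155839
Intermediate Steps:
Function('m')(z, N) = Add(-21, z) (Function('m')(z, N) = Add(z, Mul(-1, 21)) = Add(z, -21) = Add(-21, z))
G = -1513 (G = Add(-1485, Add(-21, -7)) = Add(-1485, -28) = -1513)
Mul(G, -103) = Mul(-1513, -103) = 155839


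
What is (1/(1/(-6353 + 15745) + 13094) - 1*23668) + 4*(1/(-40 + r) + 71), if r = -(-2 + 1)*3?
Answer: -106402775553484/4550217413 ≈ -23384.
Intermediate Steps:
r = 3 (r = -1*(-1)*3 = 1*3 = 3)
(1/(1/(-6353 + 15745) + 13094) - 1*23668) + 4*(1/(-40 + r) + 71) = (1/(1/(-6353 + 15745) + 13094) - 1*23668) + 4*(1/(-40 + 3) + 71) = (1/(1/9392 + 13094) - 23668) + 4*(1/(-37) + 71) = (1/(1/9392 + 13094) - 23668) + 4*(-1/37 + 71) = (1/(122978849/9392) - 23668) + 4*(2626/37) = (9392/122978849 - 23668) + 10504/37 = -2910663388740/122978849 + 10504/37 = -106402775553484/4550217413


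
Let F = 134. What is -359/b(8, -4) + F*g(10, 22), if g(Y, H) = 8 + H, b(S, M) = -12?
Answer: 48599/12 ≈ 4049.9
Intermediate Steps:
-359/b(8, -4) + F*g(10, 22) = -359/(-12) + 134*(8 + 22) = -359*(-1/12) + 134*30 = 359/12 + 4020 = 48599/12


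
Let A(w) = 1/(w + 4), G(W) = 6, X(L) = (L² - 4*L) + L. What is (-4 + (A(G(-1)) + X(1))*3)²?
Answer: 9409/100 ≈ 94.090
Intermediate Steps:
X(L) = L² - 3*L
A(w) = 1/(4 + w)
(-4 + (A(G(-1)) + X(1))*3)² = (-4 + (1/(4 + 6) + 1*(-3 + 1))*3)² = (-4 + (1/10 + 1*(-2))*3)² = (-4 + (⅒ - 2)*3)² = (-4 - 19/10*3)² = (-4 - 57/10)² = (-97/10)² = 9409/100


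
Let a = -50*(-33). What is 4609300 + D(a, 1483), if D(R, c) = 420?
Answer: 4609720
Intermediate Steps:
a = 1650
4609300 + D(a, 1483) = 4609300 + 420 = 4609720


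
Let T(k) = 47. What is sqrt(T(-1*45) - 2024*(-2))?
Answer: 3*sqrt(455) ≈ 63.992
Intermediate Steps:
sqrt(T(-1*45) - 2024*(-2)) = sqrt(47 - 2024*(-2)) = sqrt(47 + 4048) = sqrt(4095) = 3*sqrt(455)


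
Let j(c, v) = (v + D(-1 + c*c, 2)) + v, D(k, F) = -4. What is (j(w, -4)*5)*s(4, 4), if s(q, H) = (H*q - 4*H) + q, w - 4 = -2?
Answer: -240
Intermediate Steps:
w = 2 (w = 4 - 2 = 2)
s(q, H) = q - 4*H + H*q (s(q, H) = (-4*H + H*q) + q = q - 4*H + H*q)
j(c, v) = -4 + 2*v (j(c, v) = (v - 4) + v = (-4 + v) + v = -4 + 2*v)
(j(w, -4)*5)*s(4, 4) = ((-4 + 2*(-4))*5)*(4 - 4*4 + 4*4) = ((-4 - 8)*5)*(4 - 16 + 16) = -12*5*4 = -60*4 = -240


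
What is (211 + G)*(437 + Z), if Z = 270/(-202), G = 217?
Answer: 18832856/101 ≈ 1.8646e+5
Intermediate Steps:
Z = -135/101 (Z = 270*(-1/202) = -135/101 ≈ -1.3366)
(211 + G)*(437 + Z) = (211 + 217)*(437 - 135/101) = 428*(44002/101) = 18832856/101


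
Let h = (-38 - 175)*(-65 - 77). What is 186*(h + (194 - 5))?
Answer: 5660910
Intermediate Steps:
h = 30246 (h = -213*(-142) = 30246)
186*(h + (194 - 5)) = 186*(30246 + (194 - 5)) = 186*(30246 + 189) = 186*30435 = 5660910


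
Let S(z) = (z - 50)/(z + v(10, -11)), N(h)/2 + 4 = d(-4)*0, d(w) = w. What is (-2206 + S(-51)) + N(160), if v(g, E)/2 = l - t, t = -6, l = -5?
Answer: -108385/49 ≈ -2211.9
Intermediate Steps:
v(g, E) = 2 (v(g, E) = 2*(-5 - 1*(-6)) = 2*(-5 + 6) = 2*1 = 2)
N(h) = -8 (N(h) = -8 + 2*(-4*0) = -8 + 2*0 = -8 + 0 = -8)
S(z) = (-50 + z)/(2 + z) (S(z) = (z - 50)/(z + 2) = (-50 + z)/(2 + z))
(-2206 + S(-51)) + N(160) = (-2206 + (-50 - 51)/(2 - 51)) - 8 = (-2206 - 101/(-49)) - 8 = (-2206 - 1/49*(-101)) - 8 = (-2206 + 101/49) - 8 = -107993/49 - 8 = -108385/49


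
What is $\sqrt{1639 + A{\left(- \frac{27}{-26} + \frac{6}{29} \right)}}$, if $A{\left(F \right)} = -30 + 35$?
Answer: $2 \sqrt{411} \approx 40.546$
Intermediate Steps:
$A{\left(F \right)} = 5$
$\sqrt{1639 + A{\left(- \frac{27}{-26} + \frac{6}{29} \right)}} = \sqrt{1639 + 5} = \sqrt{1644} = 2 \sqrt{411}$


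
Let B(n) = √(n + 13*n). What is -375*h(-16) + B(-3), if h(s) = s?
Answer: 6000 + I*√42 ≈ 6000.0 + 6.4807*I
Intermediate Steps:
B(n) = √14*√n (B(n) = √(14*n) = √14*√n)
-375*h(-16) + B(-3) = -375*(-16) + √14*√(-3) = 6000 + √14*(I*√3) = 6000 + I*√42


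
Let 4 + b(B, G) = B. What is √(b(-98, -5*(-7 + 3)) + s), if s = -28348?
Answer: 5*I*√1138 ≈ 168.67*I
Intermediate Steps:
b(B, G) = -4 + B
√(b(-98, -5*(-7 + 3)) + s) = √((-4 - 98) - 28348) = √(-102 - 28348) = √(-28450) = 5*I*√1138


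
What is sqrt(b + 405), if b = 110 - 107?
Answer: 2*sqrt(102) ≈ 20.199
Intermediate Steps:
b = 3
sqrt(b + 405) = sqrt(3 + 405) = sqrt(408) = 2*sqrt(102)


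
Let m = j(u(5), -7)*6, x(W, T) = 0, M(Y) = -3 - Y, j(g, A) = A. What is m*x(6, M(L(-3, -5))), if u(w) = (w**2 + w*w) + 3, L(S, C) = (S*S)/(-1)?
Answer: 0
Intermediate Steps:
L(S, C) = -S**2 (L(S, C) = S**2*(-1) = -S**2)
u(w) = 3 + 2*w**2 (u(w) = (w**2 + w**2) + 3 = 2*w**2 + 3 = 3 + 2*w**2)
m = -42 (m = -7*6 = -42)
m*x(6, M(L(-3, -5))) = -42*0 = 0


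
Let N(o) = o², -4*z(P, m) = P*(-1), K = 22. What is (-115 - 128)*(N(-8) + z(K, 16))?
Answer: -33777/2 ≈ -16889.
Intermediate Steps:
z(P, m) = P/4 (z(P, m) = -P*(-1)/4 = -(-1)*P/4 = P/4)
(-115 - 128)*(N(-8) + z(K, 16)) = (-115 - 128)*((-8)² + (¼)*22) = -243*(64 + 11/2) = -243*139/2 = -33777/2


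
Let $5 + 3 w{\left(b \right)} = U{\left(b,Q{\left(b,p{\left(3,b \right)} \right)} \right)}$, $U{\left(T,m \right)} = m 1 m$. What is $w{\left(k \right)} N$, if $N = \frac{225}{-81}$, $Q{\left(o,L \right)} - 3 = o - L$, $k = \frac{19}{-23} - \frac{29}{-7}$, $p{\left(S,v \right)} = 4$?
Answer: $- \frac{238100}{699867} \approx -0.34021$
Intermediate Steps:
$k = \frac{534}{161}$ ($k = 19 \left(- \frac{1}{23}\right) - - \frac{29}{7} = - \frac{19}{23} + \frac{29}{7} = \frac{534}{161} \approx 3.3168$)
$Q{\left(o,L \right)} = 3 + o - L$ ($Q{\left(o,L \right)} = 3 - \left(L - o\right) = 3 + o - L$)
$U{\left(T,m \right)} = m^{2}$ ($U{\left(T,m \right)} = m m = m^{2}$)
$w{\left(b \right)} = - \frac{5}{3} + \frac{\left(-1 + b\right)^{2}}{3}$ ($w{\left(b \right)} = - \frac{5}{3} + \frac{\left(3 + b - 4\right)^{2}}{3} = - \frac{5}{3} + \frac{\left(-1 + b\right)^{2}}{3}$)
$N = - \frac{25}{9}$ ($N = 225 \left(- \frac{1}{81}\right) = - \frac{25}{9} \approx -2.7778$)
$w{\left(k \right)} N = \left(- \frac{5}{3} + \frac{\left(-1 + \frac{534}{161}\right)^{2}}{3}\right) \left(- \frac{25}{9}\right) = \left(- \frac{5}{3} + \frac{\left(\frac{373}{161}\right)^{2}}{3}\right) \left(- \frac{25}{9}\right) = \left(- \frac{5}{3} + \frac{1}{3} \cdot \frac{139129}{25921}\right) \left(- \frac{25}{9}\right) = \left(- \frac{5}{3} + \frac{139129}{77763}\right) \left(- \frac{25}{9}\right) = \frac{9524}{77763} \left(- \frac{25}{9}\right) = - \frac{238100}{699867}$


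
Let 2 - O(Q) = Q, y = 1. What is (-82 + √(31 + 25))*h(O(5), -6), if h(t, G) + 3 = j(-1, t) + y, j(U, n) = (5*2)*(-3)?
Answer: 2624 - 64*√14 ≈ 2384.5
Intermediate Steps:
O(Q) = 2 - Q
j(U, n) = -30 (j(U, n) = 10*(-3) = -30)
h(t, G) = -32 (h(t, G) = -3 + (-30 + 1) = -3 - 29 = -32)
(-82 + √(31 + 25))*h(O(5), -6) = (-82 + √(31 + 25))*(-32) = (-82 + √56)*(-32) = (-82 + 2*√14)*(-32) = 2624 - 64*√14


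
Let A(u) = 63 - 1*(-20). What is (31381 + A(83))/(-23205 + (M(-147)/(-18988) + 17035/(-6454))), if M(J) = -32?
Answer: -963966910032/711015600803 ≈ -1.3558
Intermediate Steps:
A(u) = 83 (A(u) = 63 + 20 = 83)
(31381 + A(83))/(-23205 + (M(-147)/(-18988) + 17035/(-6454))) = (31381 + 83)/(-23205 + (-32/(-18988) + 17035/(-6454))) = 31464/(-23205 + (-32*(-1/18988) + 17035*(-1/6454))) = 31464/(-23205 + (8/4747 - 17035/6454)) = 31464/(-23205 - 80813513/30637138) = 31464/(-711015600803/30637138) = 31464*(-30637138/711015600803) = -963966910032/711015600803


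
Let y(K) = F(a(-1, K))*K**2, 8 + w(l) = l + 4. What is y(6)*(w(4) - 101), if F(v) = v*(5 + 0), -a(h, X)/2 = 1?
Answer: 36360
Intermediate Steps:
a(h, X) = -2 (a(h, X) = -2*1 = -2)
F(v) = 5*v (F(v) = v*5 = 5*v)
w(l) = -4 + l (w(l) = -8 + (l + 4) = -8 + (4 + l) = -4 + l)
y(K) = -10*K**2 (y(K) = (5*(-2))*K**2 = -10*K**2)
y(6)*(w(4) - 101) = (-10*6**2)*((-4 + 4) - 101) = (-10*36)*(0 - 101) = -360*(-101) = 36360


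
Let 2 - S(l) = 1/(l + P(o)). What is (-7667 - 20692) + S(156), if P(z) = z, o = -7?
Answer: -4225194/149 ≈ -28357.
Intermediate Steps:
S(l) = 2 - 1/(-7 + l) (S(l) = 2 - 1/(l - 7) = 2 - 1/(-7 + l))
(-7667 - 20692) + S(156) = (-7667 - 20692) + (-15 + 2*156)/(-7 + 156) = -28359 + (-15 + 312)/149 = -28359 + (1/149)*297 = -28359 + 297/149 = -4225194/149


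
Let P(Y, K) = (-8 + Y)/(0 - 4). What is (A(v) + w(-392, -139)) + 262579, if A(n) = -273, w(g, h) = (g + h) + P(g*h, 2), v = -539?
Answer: 248155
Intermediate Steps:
P(Y, K) = 2 - Y/4 (P(Y, K) = (-8 + Y)/(-4) = (-8 + Y)*(-1/4) = 2 - Y/4)
w(g, h) = 2 + g + h - g*h/4 (w(g, h) = (g + h) + (2 - g*h/4) = 2 + g + h - g*h/4)
(A(v) + w(-392, -139)) + 262579 = (-273 + (2 - 392 - 139 - 1/4*(-392)*(-139))) + 262579 = (-273 + (2 - 392 - 139 - 13622)) + 262579 = (-273 - 14151) + 262579 = -14424 + 262579 = 248155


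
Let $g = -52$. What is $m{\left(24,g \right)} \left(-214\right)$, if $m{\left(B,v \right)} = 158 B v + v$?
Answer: $42208504$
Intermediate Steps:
$m{\left(B,v \right)} = v + 158 B v$ ($m{\left(B,v \right)} = 158 B v + v = v + 158 B v$)
$m{\left(24,g \right)} \left(-214\right) = - 52 \left(1 + 158 \cdot 24\right) \left(-214\right) = - 52 \left(1 + 3792\right) \left(-214\right) = \left(-52\right) 3793 \left(-214\right) = \left(-197236\right) \left(-214\right) = 42208504$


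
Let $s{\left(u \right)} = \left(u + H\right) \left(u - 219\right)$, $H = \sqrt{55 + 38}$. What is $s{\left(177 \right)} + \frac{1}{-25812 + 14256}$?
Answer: $- \frac{85907305}{11556} - 42 \sqrt{93} \approx -7839.0$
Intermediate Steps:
$H = \sqrt{93} \approx 9.6436$
$s{\left(u \right)} = \left(-219 + u\right) \left(u + \sqrt{93}\right)$ ($s{\left(u \right)} = \left(u + \sqrt{93}\right) \left(u - 219\right) = \left(u + \sqrt{93}\right) \left(-219 + u\right) = \left(-219 + u\right) \left(u + \sqrt{93}\right)$)
$s{\left(177 \right)} + \frac{1}{-25812 + 14256} = \left(177^{2} - 38763 - 219 \sqrt{93} + 177 \sqrt{93}\right) + \frac{1}{-25812 + 14256} = \left(31329 - 38763 - 219 \sqrt{93} + 177 \sqrt{93}\right) + \frac{1}{-11556} = \left(-7434 - 42 \sqrt{93}\right) - \frac{1}{11556} = - \frac{85907305}{11556} - 42 \sqrt{93}$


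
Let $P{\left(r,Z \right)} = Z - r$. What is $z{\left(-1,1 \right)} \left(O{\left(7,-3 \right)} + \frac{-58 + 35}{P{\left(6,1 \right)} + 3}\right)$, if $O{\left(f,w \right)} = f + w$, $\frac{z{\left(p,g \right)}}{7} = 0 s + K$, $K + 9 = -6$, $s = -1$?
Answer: $- \frac{3255}{2} \approx -1627.5$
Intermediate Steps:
$K = -15$ ($K = -9 - 6 = -15$)
$z{\left(p,g \right)} = -105$ ($z{\left(p,g \right)} = 7 \left(0 \left(-1\right) - 15\right) = 7 \left(0 - 15\right) = 7 \left(-15\right) = -105$)
$z{\left(-1,1 \right)} \left(O{\left(7,-3 \right)} + \frac{-58 + 35}{P{\left(6,1 \right)} + 3}\right) = - 105 \left(\left(7 - 3\right) + \frac{-58 + 35}{\left(1 - 6\right) + 3}\right) = - 105 \left(4 - \frac{23}{\left(1 - 6\right) + 3}\right) = - 105 \left(4 - \frac{23}{-5 + 3}\right) = - 105 \left(4 - \frac{23}{-2}\right) = - 105 \left(4 - - \frac{23}{2}\right) = - 105 \left(4 + \frac{23}{2}\right) = \left(-105\right) \frac{31}{2} = - \frac{3255}{2}$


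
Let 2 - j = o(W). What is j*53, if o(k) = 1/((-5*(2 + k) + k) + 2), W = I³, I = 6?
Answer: 92485/872 ≈ 106.06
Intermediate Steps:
W = 216 (W = 6³ = 216)
o(k) = 1/(-8 - 4*k) (o(k) = 1/(((-10 - 5*k) + k) + 2) = 1/((-10 - 4*k) + 2) = 1/(-8 - 4*k))
j = 1745/872 (j = 2 - (-1)/(8 + 4*216) = 2 - (-1)/(8 + 864) = 2 - (-1)/872 = 2 - 1*(-1/872) = 2 + 1/872 = 1745/872 ≈ 2.0011)
j*53 = (1745/872)*53 = 92485/872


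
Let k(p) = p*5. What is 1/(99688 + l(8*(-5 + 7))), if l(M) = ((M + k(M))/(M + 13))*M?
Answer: 29/2892488 ≈ 1.0026e-5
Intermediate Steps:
k(p) = 5*p
l(M) = 6*M²/(13 + M) (l(M) = ((M + 5*M)/(M + 13))*M = ((6*M)/(13 + M))*M = (6*M/(13 + M))*M = 6*M²/(13 + M))
1/(99688 + l(8*(-5 + 7))) = 1/(99688 + 6*(8*(-5 + 7))²/(13 + 8*(-5 + 7))) = 1/(99688 + 6*(8*2)²/(13 + 8*2)) = 1/(99688 + 6*16²/(13 + 16)) = 1/(99688 + 6*256/29) = 1/(99688 + 6*256*(1/29)) = 1/(99688 + 1536/29) = 1/(2892488/29) = 29/2892488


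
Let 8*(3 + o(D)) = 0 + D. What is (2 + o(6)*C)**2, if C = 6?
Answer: 529/4 ≈ 132.25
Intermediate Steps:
o(D) = -3 + D/8 (o(D) = -3 + (0 + D)/8 = -3 + D/8)
(2 + o(6)*C)**2 = (2 + (-3 + (1/8)*6)*6)**2 = (2 + (-3 + 3/4)*6)**2 = (2 - 9/4*6)**2 = (2 - 27/2)**2 = (-23/2)**2 = 529/4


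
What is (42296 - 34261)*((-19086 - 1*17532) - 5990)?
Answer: -342355280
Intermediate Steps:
(42296 - 34261)*((-19086 - 1*17532) - 5990) = 8035*((-19086 - 17532) - 5990) = 8035*(-36618 - 5990) = 8035*(-42608) = -342355280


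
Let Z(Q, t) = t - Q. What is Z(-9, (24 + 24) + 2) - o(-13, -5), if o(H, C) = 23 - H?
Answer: 23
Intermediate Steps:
Z(-9, (24 + 24) + 2) - o(-13, -5) = (((24 + 24) + 2) - 1*(-9)) - (23 - 1*(-13)) = ((48 + 2) + 9) - (23 + 13) = (50 + 9) - 1*36 = 59 - 36 = 23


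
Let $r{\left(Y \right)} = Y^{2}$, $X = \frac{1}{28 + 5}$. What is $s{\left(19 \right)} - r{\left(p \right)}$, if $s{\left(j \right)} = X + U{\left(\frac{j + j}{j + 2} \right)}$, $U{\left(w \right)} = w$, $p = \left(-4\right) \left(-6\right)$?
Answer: $- \frac{132631}{231} \approx -574.16$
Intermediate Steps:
$p = 24$
$X = \frac{1}{33} \approx 0.030303$
$s{\left(j \right)} = \frac{1}{33} + \frac{2 j}{2 + j}$ ($s{\left(j \right)} = \frac{1}{33} + \frac{j + j}{j + 2} = \frac{1}{33} + \frac{2 j}{2 + j}$)
$s{\left(19 \right)} - r{\left(p \right)} = \frac{2 + 67 \cdot 19}{33 \left(2 + 19\right)} - 24^{2} = \frac{2 + 1273}{33 \cdot 21} - 576 = \frac{1}{33} \cdot \frac{1}{21} \cdot 1275 - 576 = \frac{425}{231} - 576 = - \frac{132631}{231}$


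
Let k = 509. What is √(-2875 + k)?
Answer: 13*I*√14 ≈ 48.642*I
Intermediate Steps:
√(-2875 + k) = √(-2875 + 509) = √(-2366) = 13*I*√14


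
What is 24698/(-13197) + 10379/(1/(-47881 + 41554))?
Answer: -16351315783/249 ≈ -6.5668e+7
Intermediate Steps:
24698/(-13197) + 10379/(1/(-47881 + 41554)) = 24698*(-1/13197) + 10379/(1/(-6327)) = -466/249 + 10379/(-1/6327) = -466/249 + 10379*(-6327) = -466/249 - 65667933 = -16351315783/249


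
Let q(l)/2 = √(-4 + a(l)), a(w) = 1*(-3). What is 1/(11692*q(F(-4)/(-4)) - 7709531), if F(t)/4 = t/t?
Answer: -97589/752413872407 - 296*I*√7/752413872407 ≈ -1.297e-7 - 1.0408e-9*I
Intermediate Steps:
a(w) = -3
F(t) = 4 (F(t) = 4*(t/t) = 4*1 = 4)
q(l) = 2*I*√7 (q(l) = 2*√(-4 - 3) = 2*√(-7) = 2*(I*√7) = 2*I*√7)
1/(11692*q(F(-4)/(-4)) - 7709531) = 1/(11692*(2*I*√7) - 7709531) = 1/(23384*I*√7 - 7709531) = 1/(-7709531 + 23384*I*√7)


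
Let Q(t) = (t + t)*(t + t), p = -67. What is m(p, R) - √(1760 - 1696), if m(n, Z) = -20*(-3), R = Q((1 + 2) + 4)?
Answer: 52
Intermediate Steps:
Q(t) = 4*t² (Q(t) = (2*t)*(2*t) = 4*t²)
R = 196 (R = 4*((1 + 2) + 4)² = 4*(3 + 4)² = 4*7² = 4*49 = 196)
m(n, Z) = 60
m(p, R) - √(1760 - 1696) = 60 - √(1760 - 1696) = 60 - √64 = 60 - 1*8 = 60 - 8 = 52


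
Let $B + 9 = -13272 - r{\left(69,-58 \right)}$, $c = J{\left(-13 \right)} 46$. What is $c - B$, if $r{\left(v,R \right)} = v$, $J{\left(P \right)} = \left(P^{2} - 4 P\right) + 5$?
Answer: $23746$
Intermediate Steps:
$J{\left(P \right)} = 5 + P^{2} - 4 P$
$c = 10396$ ($c = \left(5 + \left(-13\right)^{2} - -52\right) 46 = \left(5 + 169 + 52\right) 46 = 226 \cdot 46 = 10396$)
$B = -13350$ ($B = -9 - 13341 = -13350$)
$c - B = 10396 - -13350 = 10396 + 13350 = 23746$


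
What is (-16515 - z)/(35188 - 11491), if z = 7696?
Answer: -24211/23697 ≈ -1.0217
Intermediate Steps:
(-16515 - z)/(35188 - 11491) = (-16515 - 1*7696)/(35188 - 11491) = (-16515 - 7696)/23697 = -24211*1/23697 = -24211/23697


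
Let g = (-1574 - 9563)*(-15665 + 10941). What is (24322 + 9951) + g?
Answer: 52645461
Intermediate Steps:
g = 52611188 (g = -11137*(-4724) = 52611188)
(24322 + 9951) + g = (24322 + 9951) + 52611188 = 34273 + 52611188 = 52645461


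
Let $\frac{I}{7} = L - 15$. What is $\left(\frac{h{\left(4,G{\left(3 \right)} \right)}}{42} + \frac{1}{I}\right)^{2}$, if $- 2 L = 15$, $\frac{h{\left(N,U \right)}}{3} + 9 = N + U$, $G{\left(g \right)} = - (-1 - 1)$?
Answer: $\frac{19321}{396900} \approx 0.04868$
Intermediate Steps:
$G{\left(g \right)} = 2$ ($G{\left(g \right)} = \left(-1\right) \left(-2\right) = 2$)
$h{\left(N,U \right)} = -27 + 3 N + 3 U$ ($h{\left(N,U \right)} = -27 + 3 \left(N + U\right) = -27 + \left(3 N + 3 U\right) = -27 + 3 N + 3 U$)
$L = - \frac{15}{2}$ ($L = \left(- \frac{1}{2}\right) 15 = - \frac{15}{2} \approx -7.5$)
$I = - \frac{315}{2}$ ($I = 7 \left(- \frac{15}{2} - 15\right) = 7 \left(- \frac{45}{2}\right) = - \frac{315}{2} \approx -157.5$)
$\left(\frac{h{\left(4,G{\left(3 \right)} \right)}}{42} + \frac{1}{I}\right)^{2} = \left(\frac{-27 + 3 \cdot 4 + 3 \cdot 2}{42} + \frac{1}{- \frac{315}{2}}\right)^{2} = \left(\left(-27 + 12 + 6\right) \frac{1}{42} - \frac{2}{315}\right)^{2} = \left(\left(-9\right) \frac{1}{42} - \frac{2}{315}\right)^{2} = \left(- \frac{3}{14} - \frac{2}{315}\right)^{2} = \left(- \frac{139}{630}\right)^{2} = \frac{19321}{396900}$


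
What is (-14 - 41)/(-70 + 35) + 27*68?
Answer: 12863/7 ≈ 1837.6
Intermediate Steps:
(-14 - 41)/(-70 + 35) + 27*68 = -55/(-35) + 1836 = -55*(-1/35) + 1836 = 11/7 + 1836 = 12863/7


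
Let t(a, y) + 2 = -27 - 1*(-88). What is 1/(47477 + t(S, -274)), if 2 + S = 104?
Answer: 1/47536 ≈ 2.1037e-5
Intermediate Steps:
S = 102 (S = -2 + 104 = 102)
t(a, y) = 59 (t(a, y) = -2 + (-27 - 1*(-88)) = -2 + (-27 + 88) = -2 + 61 = 59)
1/(47477 + t(S, -274)) = 1/(47477 + 59) = 1/47536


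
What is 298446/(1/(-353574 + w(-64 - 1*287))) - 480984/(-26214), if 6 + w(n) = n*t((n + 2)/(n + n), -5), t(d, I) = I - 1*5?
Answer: -456459974560016/4369 ≈ -1.0448e+11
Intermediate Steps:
t(d, I) = -5 + I (t(d, I) = I - 5 = -5 + I)
w(n) = -6 - 10*n (w(n) = -6 + n*(-5 - 5) = -6 + n*(-10) = -6 - 10*n)
298446/(1/(-353574 + w(-64 - 1*287))) - 480984/(-26214) = 298446/(1/(-353574 + (-6 - 10*(-64 - 1*287)))) - 480984/(-26214) = 298446/(1/(-353574 + (-6 - 10*(-64 - 287)))) - 480984*(-1/26214) = 298446/(1/(-353574 + (-6 - 10*(-351)))) + 80164/4369 = 298446/(1/(-353574 + (-6 + 3510))) + 80164/4369 = 298446/(1/(-353574 + 3504)) + 80164/4369 = 298446/(1/(-350070)) + 80164/4369 = 298446/(-1/350070) + 80164/4369 = 298446*(-350070) + 80164/4369 = -104476991220 + 80164/4369 = -456459974560016/4369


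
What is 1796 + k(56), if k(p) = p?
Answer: 1852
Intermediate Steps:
1796 + k(56) = 1796 + 56 = 1852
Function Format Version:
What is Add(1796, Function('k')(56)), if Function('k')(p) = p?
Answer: 1852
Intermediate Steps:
Add(1796, Function('k')(56)) = Add(1796, 56) = 1852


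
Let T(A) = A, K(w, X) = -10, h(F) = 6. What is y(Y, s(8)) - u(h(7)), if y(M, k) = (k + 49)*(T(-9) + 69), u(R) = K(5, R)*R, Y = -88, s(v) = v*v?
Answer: 6840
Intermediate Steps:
s(v) = v²
u(R) = -10*R
y(M, k) = 2940 + 60*k (y(M, k) = (k + 49)*(-9 + 69) = (49 + k)*60 = 2940 + 60*k)
y(Y, s(8)) - u(h(7)) = (2940 + 60*8²) - (-10)*6 = (2940 + 60*64) - 1*(-60) = (2940 + 3840) + 60 = 6780 + 60 = 6840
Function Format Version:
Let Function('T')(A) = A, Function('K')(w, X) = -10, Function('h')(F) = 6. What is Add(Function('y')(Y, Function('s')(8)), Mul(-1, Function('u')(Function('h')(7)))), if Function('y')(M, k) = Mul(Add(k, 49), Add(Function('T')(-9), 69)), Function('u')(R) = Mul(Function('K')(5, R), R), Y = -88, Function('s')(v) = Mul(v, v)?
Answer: 6840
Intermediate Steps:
Function('s')(v) = Pow(v, 2)
Function('u')(R) = Mul(-10, R)
Function('y')(M, k) = Add(2940, Mul(60, k)) (Function('y')(M, k) = Mul(Add(k, 49), Add(-9, 69)) = Mul(Add(49, k), 60) = Add(2940, Mul(60, k)))
Add(Function('y')(Y, Function('s')(8)), Mul(-1, Function('u')(Function('h')(7)))) = Add(Add(2940, Mul(60, Pow(8, 2))), Mul(-1, Mul(-10, 6))) = Add(Add(2940, Mul(60, 64)), Mul(-1, -60)) = Add(Add(2940, 3840), 60) = Add(6780, 60) = 6840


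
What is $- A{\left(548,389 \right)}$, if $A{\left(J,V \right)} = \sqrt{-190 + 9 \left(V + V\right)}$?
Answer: $- 2 \sqrt{1703} \approx -82.535$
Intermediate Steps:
$A{\left(J,V \right)} = \sqrt{-190 + 18 V}$ ($A{\left(J,V \right)} = \sqrt{-190 + 9 \cdot 2 V} = \sqrt{-190 + 18 V}$)
$- A{\left(548,389 \right)} = - \sqrt{-190 + 18 \cdot 389} = - \sqrt{-190 + 7002} = - \sqrt{6812} = - 2 \sqrt{1703}$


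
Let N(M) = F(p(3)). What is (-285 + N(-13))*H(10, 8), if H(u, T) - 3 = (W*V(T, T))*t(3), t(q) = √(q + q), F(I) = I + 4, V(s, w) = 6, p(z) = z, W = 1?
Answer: -834 - 1668*√6 ≈ -4919.8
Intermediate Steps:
F(I) = 4 + I
N(M) = 7 (N(M) = 4 + 3 = 7)
t(q) = √2*√q (t(q) = √(2*q) = √2*√q)
H(u, T) = 3 + 6*√6 (H(u, T) = 3 + (1*6)*(√2*√3) = 3 + 6*√6)
(-285 + N(-13))*H(10, 8) = (-285 + 7)*(3 + 6*√6) = -278*(3 + 6*√6) = -834 - 1668*√6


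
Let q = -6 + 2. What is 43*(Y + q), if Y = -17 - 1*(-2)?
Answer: -817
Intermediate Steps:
Y = -15 (Y = -17 + 2 = -15)
q = -4
43*(Y + q) = 43*(-15 - 4) = 43*(-19) = -817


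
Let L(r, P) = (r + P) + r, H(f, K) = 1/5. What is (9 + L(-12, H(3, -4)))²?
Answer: 5476/25 ≈ 219.04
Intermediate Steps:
H(f, K) = ⅕ (H(f, K) = 1*(⅕) = ⅕)
L(r, P) = P + 2*r (L(r, P) = (P + r) + r = P + 2*r)
(9 + L(-12, H(3, -4)))² = (9 + (⅕ + 2*(-12)))² = (9 + (⅕ - 24))² = (9 - 119/5)² = (-74/5)² = 5476/25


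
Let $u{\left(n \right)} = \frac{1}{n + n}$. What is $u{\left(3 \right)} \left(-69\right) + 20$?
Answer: $\frac{17}{2} \approx 8.5$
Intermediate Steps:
$u{\left(n \right)} = \frac{1}{2 n}$
$u{\left(3 \right)} \left(-69\right) + 20 = \frac{1}{2 \cdot 3} \left(-69\right) + 20 = \frac{1}{2} \cdot \frac{1}{3} \left(-69\right) + 20 = \frac{1}{6} \left(-69\right) + 20 = - \frac{23}{2} + 20 = \frac{17}{2}$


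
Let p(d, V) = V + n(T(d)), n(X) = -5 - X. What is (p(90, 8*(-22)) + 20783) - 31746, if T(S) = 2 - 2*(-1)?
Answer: -11148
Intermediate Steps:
T(S) = 4 (T(S) = 2 + 2 = 4)
p(d, V) = -9 + V (p(d, V) = V + (-5 - 1*4) = V + (-5 - 4) = V - 9 = -9 + V)
(p(90, 8*(-22)) + 20783) - 31746 = ((-9 + 8*(-22)) + 20783) - 31746 = ((-9 - 176) + 20783) - 31746 = (-185 + 20783) - 31746 = 20598 - 31746 = -11148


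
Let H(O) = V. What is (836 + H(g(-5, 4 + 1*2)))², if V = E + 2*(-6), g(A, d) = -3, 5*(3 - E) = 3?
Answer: 17073424/25 ≈ 6.8294e+5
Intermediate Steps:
E = 12/5 (E = 3 - ⅕*3 = 3 - ⅗ = 12/5 ≈ 2.4000)
V = -48/5 (V = 12/5 + 2*(-6) = 12/5 - 12 = -48/5 ≈ -9.6000)
H(O) = -48/5
(836 + H(g(-5, 4 + 1*2)))² = (836 - 48/5)² = (4132/5)² = 17073424/25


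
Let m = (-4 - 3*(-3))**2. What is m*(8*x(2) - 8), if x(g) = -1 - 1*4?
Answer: -1200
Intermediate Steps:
x(g) = -5 (x(g) = -1 - 4 = -5)
m = 25 (m = (-4 + 9)**2 = 5**2 = 25)
m*(8*x(2) - 8) = 25*(8*(-5) - 8) = 25*(-40 - 8) = 25*(-48) = -1200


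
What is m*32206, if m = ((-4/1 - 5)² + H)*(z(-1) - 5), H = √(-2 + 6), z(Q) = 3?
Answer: -5346196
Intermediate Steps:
H = 2 (H = √4 = 2)
m = -166 (m = ((-4/1 - 5)² + 2)*(3 - 5) = ((-4*1 - 5)² + 2)*(-2) = ((-4 - 5)² + 2)*(-2) = ((-9)² + 2)*(-2) = (81 + 2)*(-2) = 83*(-2) = -166)
m*32206 = -166*32206 = -5346196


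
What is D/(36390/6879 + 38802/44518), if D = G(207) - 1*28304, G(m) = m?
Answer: -1434067705039/314488163 ≈ -4560.0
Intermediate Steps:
D = -28097 (D = 207 - 1*28304 = 207 - 28304 = -28097)
D/(36390/6879 + 38802/44518) = -28097/(36390/6879 + 38802/44518) = -28097/(36390*(1/6879) + 38802*(1/44518)) = -28097/(12130/2293 + 19401/22259) = -28097/314488163/51039887 = -28097*51039887/314488163 = -1434067705039/314488163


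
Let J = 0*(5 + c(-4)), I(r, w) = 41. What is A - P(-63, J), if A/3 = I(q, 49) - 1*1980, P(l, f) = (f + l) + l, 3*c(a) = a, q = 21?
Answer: -5691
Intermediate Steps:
c(a) = a/3
J = 0 (J = 0*(5 + (⅓)*(-4)) = 0*(5 - 4/3) = 0*(11/3) = 0)
P(l, f) = f + 2*l
A = -5817 (A = 3*(41 - 1*1980) = 3*(41 - 1980) = 3*(-1939) = -5817)
A - P(-63, J) = -5817 - (0 + 2*(-63)) = -5817 - (0 - 126) = -5817 - 1*(-126) = -5817 + 126 = -5691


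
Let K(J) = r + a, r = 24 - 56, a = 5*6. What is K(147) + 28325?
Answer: 28323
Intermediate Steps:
a = 30
r = -32
K(J) = -2 (K(J) = -32 + 30 = -2)
K(147) + 28325 = -2 + 28325 = 28323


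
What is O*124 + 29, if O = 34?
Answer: 4245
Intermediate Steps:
O*124 + 29 = 34*124 + 29 = 4216 + 29 = 4245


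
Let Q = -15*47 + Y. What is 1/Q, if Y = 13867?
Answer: 1/13162 ≈ 7.5976e-5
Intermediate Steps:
Q = 13162 (Q = -15*47 + 13867 = -705 + 13867 = 13162)
1/Q = 1/13162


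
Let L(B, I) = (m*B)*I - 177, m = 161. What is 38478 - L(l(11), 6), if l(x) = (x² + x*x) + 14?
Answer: -208641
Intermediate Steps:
l(x) = 14 + 2*x² (l(x) = (x² + x²) + 14 = 2*x² + 14 = 14 + 2*x²)
L(B, I) = -177 + 161*B*I (L(B, I) = (161*B)*I - 177 = 161*B*I - 177 = -177 + 161*B*I)
38478 - L(l(11), 6) = 38478 - (-177 + 161*(14 + 2*11²)*6) = 38478 - (-177 + 161*(14 + 2*121)*6) = 38478 - (-177 + 161*(14 + 242)*6) = 38478 - (-177 + 161*256*6) = 38478 - (-177 + 247296) = 38478 - 1*247119 = 38478 - 247119 = -208641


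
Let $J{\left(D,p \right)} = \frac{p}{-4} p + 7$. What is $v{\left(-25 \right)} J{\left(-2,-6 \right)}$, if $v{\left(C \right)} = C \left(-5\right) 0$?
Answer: $0$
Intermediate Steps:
$v{\left(C \right)} = 0$ ($v{\left(C \right)} = - 5 C 0 = 0$)
$J{\left(D,p \right)} = 7 - \frac{p^{2}}{4}$ ($J{\left(D,p \right)} = p \left(- \frac{1}{4}\right) p + 7 = - \frac{p}{4} p + 7 = - \frac{p^{2}}{4} + 7 = 7 - \frac{p^{2}}{4}$)
$v{\left(-25 \right)} J{\left(-2,-6 \right)} = 0 \left(7 - \frac{\left(-6\right)^{2}}{4}\right) = 0 \left(7 - 9\right) = 0 \left(-2\right) = 0$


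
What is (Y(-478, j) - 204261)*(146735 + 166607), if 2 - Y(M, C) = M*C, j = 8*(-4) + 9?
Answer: -67447805526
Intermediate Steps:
j = -23 (j = -32 + 9 = -23)
Y(M, C) = 2 - C*M (Y(M, C) = 2 - M*C = 2 - C*M)
(Y(-478, j) - 204261)*(146735 + 166607) = ((2 - 1*(-23)*(-478)) - 204261)*(146735 + 166607) = ((2 - 10994) - 204261)*313342 = (-10992 - 204261)*313342 = -215253*313342 = -67447805526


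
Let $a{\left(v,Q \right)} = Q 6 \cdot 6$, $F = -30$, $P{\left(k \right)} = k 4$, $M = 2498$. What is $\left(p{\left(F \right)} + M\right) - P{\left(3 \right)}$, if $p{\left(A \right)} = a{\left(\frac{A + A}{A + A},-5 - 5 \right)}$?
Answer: $2126$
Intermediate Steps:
$P{\left(k \right)} = 4 k$
$a{\left(v,Q \right)} = 36 Q$ ($a{\left(v,Q \right)} = 6 Q 6 = 36 Q$)
$p{\left(A \right)} = -360$ ($p{\left(A \right)} = 36 \left(-5 - 5\right) = 36 \left(-10\right) = -360$)
$\left(p{\left(F \right)} + M\right) - P{\left(3 \right)} = \left(-360 + 2498\right) - 4 \cdot 3 = 2138 - 12 = 2126$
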